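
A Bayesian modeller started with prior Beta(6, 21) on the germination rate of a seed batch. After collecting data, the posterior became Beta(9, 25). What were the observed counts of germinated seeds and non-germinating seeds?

Beta is conjugate to the binomial likelihood: posterior = Beta(a+s, b+f).
Match parameters: s=9−6=3, f=25−21=4.

3 germinated seeds and 4 non-germinating seeds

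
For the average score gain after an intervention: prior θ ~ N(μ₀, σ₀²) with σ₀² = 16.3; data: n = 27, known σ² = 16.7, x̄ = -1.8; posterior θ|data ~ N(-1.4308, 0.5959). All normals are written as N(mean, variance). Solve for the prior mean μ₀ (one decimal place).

μ₀ = 8.3

The posterior mean is a precision-weighted average: μ_n = (τ₀μ₀ + τ_data·x̄)/(τ₀+τ_data), with τ₀=1/σ₀² and τ_data=n/σ².
Here τ₀ = 1/16.3 = 0.061350 and τ_data = 27/16.7 = 1.616766, so τ_n = 1.678116.
Rearranging for μ₀: μ₀ = (μ_n·τ_n − τ_data·x̄)/τ₀ = (-1.4308·1.678116 − 1.616766·-1.8) / 0.061350 = 0.509130/0.061350 ≈ 8.3.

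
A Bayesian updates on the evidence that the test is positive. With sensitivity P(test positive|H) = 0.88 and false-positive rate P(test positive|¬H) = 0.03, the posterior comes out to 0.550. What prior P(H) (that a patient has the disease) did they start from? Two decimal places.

P(H) = 0.04

In odds form, posterior odds = prior odds × likelihood ratio, so prior odds = posterior odds ÷ LR.
Posterior odds = 0.550/(1−0.550) = 1.2222. LR = 0.88/0.03 = 29.3333.
Prior odds = 1.2222/29.3333 = 0.0417, so P(H) = 0.0417/(1+0.0417) ≈ 0.04.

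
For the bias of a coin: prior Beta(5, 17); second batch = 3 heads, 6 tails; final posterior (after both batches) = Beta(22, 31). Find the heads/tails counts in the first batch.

Because Beta–binomial updating is additive in the counts, the combined data contributed (α_post−α_prior, β_post−β_prior) successes and failures.
Total across both batches: 22−5=17 heads, 31−17=14 tails.
Subtract the second batch: 17−3=14 heads and 14−6=8 tails.

14 heads and 8 tails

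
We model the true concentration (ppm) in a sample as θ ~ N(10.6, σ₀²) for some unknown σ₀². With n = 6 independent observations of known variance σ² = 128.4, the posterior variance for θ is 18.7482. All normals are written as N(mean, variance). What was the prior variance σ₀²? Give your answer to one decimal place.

σ₀² = 151.3

Posterior precision equals prior precision plus data precision: 1/σ_n² = 1/σ₀² + n/σ².
So 1/σ₀² = 1/18.7482 − 6/128.4 = 0.053338 − 0.046729 = 0.006609.
Hence σ₀² = 1/0.006609 ≈ 151.3.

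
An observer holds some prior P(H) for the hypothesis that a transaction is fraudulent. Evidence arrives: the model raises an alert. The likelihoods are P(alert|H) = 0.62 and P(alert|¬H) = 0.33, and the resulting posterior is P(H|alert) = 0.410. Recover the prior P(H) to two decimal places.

Bayes' rule in odds form gives O(H|E) = O(H)·[P(E|H)/P(E|¬H)], hence O(H) = O(H|E)/LR.
Posterior odds = 0.410/(1−0.410) = 0.6949. LR = 0.62/0.33 = 1.8788.
Prior odds = 0.6949/1.8788 = 0.3699, so P(H) = 0.3699/(1+0.3699) ≈ 0.27.

P(H) = 0.27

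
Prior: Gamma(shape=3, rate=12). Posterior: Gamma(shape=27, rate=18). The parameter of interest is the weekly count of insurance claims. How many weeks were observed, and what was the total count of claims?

n = 6 weeks with total 24 claims

Gamma–Poisson conjugacy: posterior shape = α + Σxᵢ, posterior rate = β + n.
Matching: Σxᵢ = 27 − 3 = 24 and n = 18 − 12 = 6.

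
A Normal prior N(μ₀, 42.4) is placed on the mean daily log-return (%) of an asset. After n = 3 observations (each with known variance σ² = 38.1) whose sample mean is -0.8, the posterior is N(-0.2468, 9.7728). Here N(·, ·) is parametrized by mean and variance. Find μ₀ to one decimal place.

With known observation variance, the Normal–Normal posterior has precision τ_n = τ₀ + n/σ² and mean μ_n = (τ₀μ₀ + (n/σ²)x̄)/τ_n.
Here τ₀ = 1/42.4 = 0.023585 and τ_data = 3/38.1 = 0.078740, so τ_n = 0.102325.
Rearranging for μ₀: μ₀ = (μ_n·τ_n − τ_data·x̄)/τ₀ = (-0.2468·0.102325 − 0.078740·-0.8) / 0.023585 = 0.037738/0.023585 ≈ 1.6.

μ₀ = 1.6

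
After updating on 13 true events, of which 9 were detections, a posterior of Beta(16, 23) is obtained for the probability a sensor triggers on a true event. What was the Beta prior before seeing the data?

Beta(7, 19)

Beta is conjugate to the binomial likelihood: posterior = Beta(α+s, β+f).
Subtract the data counts: 16−9=7, 23−4=19.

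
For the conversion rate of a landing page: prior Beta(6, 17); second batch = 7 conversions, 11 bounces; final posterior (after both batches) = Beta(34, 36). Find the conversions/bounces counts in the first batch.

Sequential conjugate updates are equivalent to a single update on the pooled data, so total successes = posterior α − prior α and total failures = posterior β − prior β.
Total across both batches: 34−6=28 conversions, 36−17=19 bounces.
Subtract the second batch: 28−7=21 conversions and 19−11=8 bounces.

21 conversions and 8 bounces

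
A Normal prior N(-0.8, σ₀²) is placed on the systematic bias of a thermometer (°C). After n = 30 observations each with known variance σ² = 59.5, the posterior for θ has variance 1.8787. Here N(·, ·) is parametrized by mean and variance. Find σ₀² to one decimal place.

σ₀² = 35.6

Posterior precision equals prior precision plus data precision: 1/σ_n² = 1/σ₀² + n/σ².
So 1/σ₀² = 1/1.8787 − 30/59.5 = 0.532283 − 0.504202 = 0.028081.
Hence σ₀² = 1/0.028081 ≈ 35.6.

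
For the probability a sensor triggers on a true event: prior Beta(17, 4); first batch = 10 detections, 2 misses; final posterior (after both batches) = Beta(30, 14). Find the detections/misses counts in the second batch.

Because Beta–binomial updating is additive in the counts, the combined data contributed (α_post−α_prior, β_post−β_prior) successes and failures.
Total across both batches: 30−17=13 detections, 14−4=10 misses.
Subtract the first batch: 13−10=3 detections and 10−2=8 misses.

3 detections and 8 misses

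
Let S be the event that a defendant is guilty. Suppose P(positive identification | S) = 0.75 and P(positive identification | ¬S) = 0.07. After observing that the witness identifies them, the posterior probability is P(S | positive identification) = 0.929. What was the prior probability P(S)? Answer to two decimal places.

Bayes' rule in odds form gives O(S|E) = O(S)·[P(E|S)/P(E|¬S)], hence O(S) = O(S|E)/LR.
Posterior odds = 0.929/(1−0.929) = 13.0845. LR = 0.75/0.07 = 10.7143.
Prior odds = 13.0845/10.7143 = 1.2212, so P(S) = 1.2212/(1+1.2212) ≈ 0.55.

P(S) = 0.55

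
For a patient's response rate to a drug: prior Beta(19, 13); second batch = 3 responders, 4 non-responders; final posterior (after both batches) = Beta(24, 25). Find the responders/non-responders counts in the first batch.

Because Beta–binomial updating is additive in the counts, the combined data contributed (α_post−α_prior, β_post−β_prior) successes and failures.
Total across both batches: 24−19=5 responders, 25−13=12 non-responders.
Subtract the second batch: 5−3=2 responders and 12−4=8 non-responders.

2 responders and 8 non-responders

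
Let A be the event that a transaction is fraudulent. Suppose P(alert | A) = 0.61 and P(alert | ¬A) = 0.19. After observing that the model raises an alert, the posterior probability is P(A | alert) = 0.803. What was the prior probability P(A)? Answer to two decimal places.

In odds form, posterior odds = prior odds × likelihood ratio, so prior odds = posterior odds ÷ LR.
Posterior odds = 0.803/(1−0.803) = 4.0761. LR = 0.61/0.19 = 3.2105.
Prior odds = 4.0761/3.2105 = 1.2696, so P(A) = 1.2696/(1+1.2696) ≈ 0.56.

P(A) = 0.56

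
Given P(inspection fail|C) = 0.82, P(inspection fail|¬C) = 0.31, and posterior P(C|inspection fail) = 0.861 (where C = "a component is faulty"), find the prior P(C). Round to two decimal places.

In odds form, posterior odds = prior odds × likelihood ratio, so prior odds = posterior odds ÷ LR.
Posterior odds = 0.861/(1−0.861) = 6.1942. LR = 0.82/0.31 = 2.6452.
Prior odds = 6.1942/2.6452 = 2.3417, so P(C) = 2.3417/(1+2.3417) ≈ 0.70.

P(C) = 0.70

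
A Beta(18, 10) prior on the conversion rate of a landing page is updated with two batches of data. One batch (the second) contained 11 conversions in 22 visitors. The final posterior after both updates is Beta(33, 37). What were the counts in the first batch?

Because Beta–binomial updating is additive in the counts, the combined data contributed (α_post−α_prior, β_post−β_prior) successes and failures.
Total across both batches: 33−18=15 conversions, 37−10=27 bounces.
Subtract the second batch: 15−11=4 conversions and 27−11=16 bounces.

4 conversions and 16 bounces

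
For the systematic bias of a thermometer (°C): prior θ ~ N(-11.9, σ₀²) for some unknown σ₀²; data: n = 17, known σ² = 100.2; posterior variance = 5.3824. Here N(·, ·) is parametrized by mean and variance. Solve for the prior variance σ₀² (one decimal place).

σ₀² = 62.0

For the Normal–Normal model with known σ², precisions add: τ_n = τ₀ + n/σ².
So 1/σ₀² = 1/5.3824 − 17/100.2 = 0.185791 − 0.169661 = 0.016130.
Hence σ₀² = 1/0.016130 ≈ 62.0.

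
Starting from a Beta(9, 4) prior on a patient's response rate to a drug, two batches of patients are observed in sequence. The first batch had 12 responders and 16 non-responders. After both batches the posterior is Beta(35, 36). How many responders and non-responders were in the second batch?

Sequential conjugate updates are equivalent to a single update on the pooled data, so total successes = posterior α − prior α and total failures = posterior β − prior β.
Total across both batches: 35−9=26 responders, 36−4=32 non-responders.
Subtract the first batch: 26−12=14 responders and 32−16=16 non-responders.

14 responders and 16 non-responders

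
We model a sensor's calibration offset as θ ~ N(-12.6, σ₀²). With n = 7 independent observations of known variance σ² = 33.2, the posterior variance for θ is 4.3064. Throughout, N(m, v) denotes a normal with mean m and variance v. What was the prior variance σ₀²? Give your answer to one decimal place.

σ₀² = 46.8

For the Normal–Normal model with known σ², precisions add: τ_n = τ₀ + n/σ².
So 1/σ₀² = 1/4.3064 − 7/33.2 = 0.232213 − 0.210843 = 0.021370.
Hence σ₀² = 1/0.021370 ≈ 46.8.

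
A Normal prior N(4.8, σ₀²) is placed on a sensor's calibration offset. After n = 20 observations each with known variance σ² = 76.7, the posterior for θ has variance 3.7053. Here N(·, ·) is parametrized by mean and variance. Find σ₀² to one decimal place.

σ₀² = 109.6

Posterior precision equals prior precision plus data precision: 1/σ_n² = 1/σ₀² + n/σ².
So 1/σ₀² = 1/3.7053 − 20/76.7 = 0.269884 − 0.260756 = 0.009128.
Hence σ₀² = 1/0.009128 ≈ 109.6.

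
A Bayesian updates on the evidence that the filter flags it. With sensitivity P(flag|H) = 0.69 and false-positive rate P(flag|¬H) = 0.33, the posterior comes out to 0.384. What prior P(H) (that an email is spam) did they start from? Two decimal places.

Bayes' rule in odds form gives O(H|E) = O(H)·[P(E|H)/P(E|¬H)], hence O(H) = O(H|E)/LR.
Posterior odds = 0.384/(1−0.384) = 0.6234. LR = 0.69/0.33 = 2.0909.
Prior odds = 0.6234/2.0909 = 0.2981, so P(H) = 0.2981/(1+0.2981) ≈ 0.23.

P(H) = 0.23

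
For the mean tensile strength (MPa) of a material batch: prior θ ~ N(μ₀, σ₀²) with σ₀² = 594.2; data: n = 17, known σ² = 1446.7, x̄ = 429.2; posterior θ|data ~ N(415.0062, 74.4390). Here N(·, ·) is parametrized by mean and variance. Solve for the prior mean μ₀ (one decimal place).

μ₀ = 315.9

With known observation variance, the Normal–Normal posterior has precision τ_n = τ₀ + n/σ² and mean μ_n = (τ₀μ₀ + (n/σ²)x̄)/τ_n.
Here τ₀ = 1/594.2 = 0.001683 and τ_data = 17/1446.7 = 0.011751, so τ_n = 0.013434.
Rearranging for μ₀: μ₀ = (μ_n·τ_n − τ_data·x̄)/τ₀ = (415.0062·0.013434 − 0.011751·429.2) / 0.001683 = 0.531664/0.001683 ≈ 315.9.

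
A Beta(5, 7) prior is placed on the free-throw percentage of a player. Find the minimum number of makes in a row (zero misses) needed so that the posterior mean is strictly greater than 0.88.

After k makes and 0 misses the posterior is Beta(5+k, 7), with mean (5+k)/(5+7+k).
Set (5+k)/(12+k) > 0.88 and solve: k > (0.88·12 − 5)/(1 − 0.88) = 46.333.
The smallest integer exceeding 46.333 is 47.

k = 47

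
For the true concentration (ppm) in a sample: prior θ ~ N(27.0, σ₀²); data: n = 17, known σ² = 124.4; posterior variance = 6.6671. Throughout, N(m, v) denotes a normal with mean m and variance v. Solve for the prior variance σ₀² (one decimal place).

σ₀² = 75.0

Posterior precision equals prior precision plus data precision: 1/σ_n² = 1/σ₀² + n/σ².
So 1/σ₀² = 1/6.6671 − 17/124.4 = 0.149990 − 0.136656 = 0.013334.
Hence σ₀² = 1/0.013334 ≈ 75.0.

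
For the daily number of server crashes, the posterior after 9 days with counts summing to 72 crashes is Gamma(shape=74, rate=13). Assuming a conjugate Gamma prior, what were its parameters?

Gamma(shape=2, rate=4)

Gamma–Poisson conjugacy: posterior shape = α + Σxᵢ, posterior rate = β + n.
So α = 74 − 72 = 2 and β = 13 − 9 = 4.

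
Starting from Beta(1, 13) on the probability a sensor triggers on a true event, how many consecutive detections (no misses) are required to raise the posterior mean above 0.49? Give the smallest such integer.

k = 12

After k detections and 0 misses the posterior is Beta(1+k, 13), with mean (1+k)/(1+13+k).
Set (1+k)/(14+k) > 0.49 and solve: k > (0.49·14 − 1)/(1 − 0.49) = 11.490.
The smallest integer exceeding 11.490 is 12, and checking k=12: (13)/(26) = 0.5000 > 0.49.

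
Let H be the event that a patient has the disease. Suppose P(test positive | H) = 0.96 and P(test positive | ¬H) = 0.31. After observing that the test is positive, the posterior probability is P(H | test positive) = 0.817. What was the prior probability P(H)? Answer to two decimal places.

In odds form, posterior odds = prior odds × likelihood ratio, so prior odds = posterior odds ÷ LR.
Posterior odds = 0.817/(1−0.817) = 4.4645. LR = 0.96/0.31 = 3.0968.
Prior odds = 4.4645/3.0968 = 1.4416, so P(H) = 1.4416/(1+1.4416) ≈ 0.59.

P(H) = 0.59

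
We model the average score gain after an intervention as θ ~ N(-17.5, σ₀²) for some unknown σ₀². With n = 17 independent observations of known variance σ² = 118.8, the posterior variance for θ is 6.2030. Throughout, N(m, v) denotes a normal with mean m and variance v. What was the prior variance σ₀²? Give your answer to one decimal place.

Posterior precision equals prior precision plus data precision: 1/σ_n² = 1/σ₀² + n/σ².
So 1/σ₀² = 1/6.2030 − 17/118.8 = 0.161212 − 0.143098 = 0.018114.
Hence σ₀² = 1/0.018114 ≈ 55.2.

σ₀² = 55.2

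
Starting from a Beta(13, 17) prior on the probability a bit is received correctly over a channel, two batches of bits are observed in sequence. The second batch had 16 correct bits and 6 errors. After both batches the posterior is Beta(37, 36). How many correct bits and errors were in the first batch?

Because Beta–binomial updating is additive in the counts, the combined data contributed (α_post−α_prior, β_post−β_prior) successes and failures.
Total across both batches: 37−13=24 correct bits, 36−17=19 errors.
Subtract the second batch: 24−16=8 correct bits and 19−6=13 errors.

8 correct bits and 13 errors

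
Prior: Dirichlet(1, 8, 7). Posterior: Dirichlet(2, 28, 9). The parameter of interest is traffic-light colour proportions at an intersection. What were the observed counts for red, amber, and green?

counts (1, 20, 2)

For a Dirichlet(α) prior with multinomial counts c, the posterior is Dirichlet(α + c) componentwise.
Counts are posterior − prior componentwise: 2−1=1, 28−8=20, 9−7=2.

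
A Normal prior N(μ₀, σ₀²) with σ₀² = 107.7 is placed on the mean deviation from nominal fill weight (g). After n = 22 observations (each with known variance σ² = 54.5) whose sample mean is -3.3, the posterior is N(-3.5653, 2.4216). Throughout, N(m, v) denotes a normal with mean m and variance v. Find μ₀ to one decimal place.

μ₀ = -15.1

With known observation variance, the Normal–Normal posterior has precision τ_n = τ₀ + n/σ² and mean μ_n = (τ₀μ₀ + (n/σ²)x̄)/τ_n.
Here τ₀ = 1/107.7 = 0.009285 and τ_data = 22/54.5 = 0.403670, so τ_n = 0.412955.
Rearranging for μ₀: μ₀ = (μ_n·τ_n − τ_data·x̄)/τ₀ = (-3.5653·0.412955 − 0.403670·-3.3) / 0.009285 = -0.140197/0.009285 ≈ -15.1.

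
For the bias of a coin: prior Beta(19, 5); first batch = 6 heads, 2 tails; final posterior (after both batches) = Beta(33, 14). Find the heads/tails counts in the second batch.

8 heads and 7 tails

Sequential conjugate updates are equivalent to a single update on the pooled data, so total successes = posterior α − prior α and total failures = posterior β − prior β.
Total across both batches: 33−19=14 heads, 14−5=9 tails.
Subtract the first batch: 14−6=8 heads and 9−2=7 tails.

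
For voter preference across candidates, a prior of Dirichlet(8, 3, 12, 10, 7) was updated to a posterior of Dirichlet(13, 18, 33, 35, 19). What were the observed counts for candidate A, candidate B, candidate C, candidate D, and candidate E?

For a Dirichlet(α) prior with multinomial counts c, the posterior is Dirichlet(α + c) componentwise.
Counts are posterior − prior componentwise: 13−8=5, 18−3=15, 33−12=21, 35−10=25, 19−7=12.

counts (5, 15, 21, 25, 12)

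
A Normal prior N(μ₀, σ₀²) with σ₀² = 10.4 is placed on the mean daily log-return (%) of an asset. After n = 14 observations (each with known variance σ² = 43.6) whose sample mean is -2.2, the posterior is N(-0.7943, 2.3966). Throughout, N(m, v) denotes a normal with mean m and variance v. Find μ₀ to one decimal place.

With known observation variance, the Normal–Normal posterior has precision τ_n = τ₀ + n/σ² and mean μ_n = (τ₀μ₀ + (n/σ²)x̄)/τ_n.
Here τ₀ = 1/10.4 = 0.096154 and τ_data = 14/43.6 = 0.321101, so τ_n = 0.417255.
Rearranging for μ₀: μ₀ = (μ_n·τ_n − τ_data·x̄)/τ₀ = (-0.7943·0.417255 − 0.321101·-2.2) / 0.096154 = 0.374997/0.096154 ≈ 3.9.

μ₀ = 3.9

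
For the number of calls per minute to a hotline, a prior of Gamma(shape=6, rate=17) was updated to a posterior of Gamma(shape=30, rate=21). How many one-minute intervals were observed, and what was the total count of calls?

A Gamma(α, β) prior (rate parametrization) on a Poisson rate with n observations summing to S gives posterior Gamma(α+S, β+n).
Matching: Σxᵢ = 30 − 6 = 24 and n = 21 − 17 = 4.

n = 4 one-minute intervals with total 24 calls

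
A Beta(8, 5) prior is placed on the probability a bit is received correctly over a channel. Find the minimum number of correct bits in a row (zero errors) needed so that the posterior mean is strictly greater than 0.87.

After k correct bits and 0 errors the posterior is Beta(8+k, 5), with mean (8+k)/(8+5+k).
Set (8+k)/(13+k) > 0.87 and solve: k > (0.87·13 − 8)/(1 − 0.87) = 25.462.
The smallest integer exceeding 25.462 is 26, and checking k=26: (34)/(39) = 0.8718 > 0.87.

k = 26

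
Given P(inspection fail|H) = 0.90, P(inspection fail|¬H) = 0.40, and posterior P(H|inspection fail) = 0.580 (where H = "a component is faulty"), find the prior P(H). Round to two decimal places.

P(H) = 0.38

Bayes' rule in odds form gives O(H|E) = O(H)·[P(E|H)/P(E|¬H)], hence O(H) = O(H|E)/LR.
Posterior odds = 0.580/(1−0.580) = 1.3810. LR = 0.90/0.40 = 2.2500.
Prior odds = 1.3810/2.2500 = 0.6138, so P(H) = 0.6138/(1+0.6138) ≈ 0.38.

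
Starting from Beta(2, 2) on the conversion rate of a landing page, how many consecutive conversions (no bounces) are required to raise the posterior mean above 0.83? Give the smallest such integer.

k = 8

After k conversions and 0 bounces the posterior is Beta(2+k, 2), with mean (2+k)/(2+2+k).
Set (2+k)/(4+k) > 0.83 and solve: k > (0.83·4 − 2)/(1 − 0.83) = 7.765.
The smallest integer exceeding 7.765 is 8.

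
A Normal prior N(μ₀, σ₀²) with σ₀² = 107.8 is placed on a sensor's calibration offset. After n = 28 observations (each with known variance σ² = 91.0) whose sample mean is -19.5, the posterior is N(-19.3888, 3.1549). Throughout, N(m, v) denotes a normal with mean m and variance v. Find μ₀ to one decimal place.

With known observation variance, the Normal–Normal posterior has precision τ_n = τ₀ + n/σ² and mean μ_n = (τ₀μ₀ + (n/σ²)x̄)/τ_n.
Here τ₀ = 1/107.8 = 0.009276 and τ_data = 28/91.0 = 0.307692, so τ_n = 0.316968.
Rearranging for μ₀: μ₀ = (μ_n·τ_n − τ_data·x̄)/τ₀ = (-19.3888·0.316968 − 0.307692·-19.5) / 0.009276 = -0.145635/0.009276 ≈ -15.7.

μ₀ = -15.7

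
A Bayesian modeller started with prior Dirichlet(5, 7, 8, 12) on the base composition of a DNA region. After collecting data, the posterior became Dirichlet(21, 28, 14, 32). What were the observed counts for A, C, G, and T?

counts (16, 21, 6, 20)

For a Dirichlet(α) prior with multinomial counts c, the posterior is Dirichlet(α + c) componentwise.
Counts are posterior − prior componentwise: 21−5=16, 28−7=21, 14−8=6, 32−12=20.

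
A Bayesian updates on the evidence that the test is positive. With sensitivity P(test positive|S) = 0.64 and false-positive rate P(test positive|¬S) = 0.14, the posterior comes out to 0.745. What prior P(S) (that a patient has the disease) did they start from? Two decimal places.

P(S) = 0.39

Bayes' rule in odds form gives O(S|E) = O(S)·[P(E|S)/P(E|¬S)], hence O(S) = O(S|E)/LR.
Posterior odds = 0.745/(1−0.745) = 2.9216. LR = 0.64/0.14 = 4.5714.
Prior odds = 2.9216/4.5714 = 0.6391, so P(S) = 0.6391/(1+0.6391) ≈ 0.39.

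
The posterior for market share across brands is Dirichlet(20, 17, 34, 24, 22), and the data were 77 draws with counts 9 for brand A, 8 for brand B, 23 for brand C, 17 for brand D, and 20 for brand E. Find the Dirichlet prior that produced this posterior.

Dirichlet(11, 9, 11, 7, 2)

For a Dirichlet(α) prior with multinomial counts c, the posterior is Dirichlet(α + c) componentwise.
Subtract each count from the matching posterior parameter: 20−9=11, 17−8=9, 34−23=11, 24−17=7, 22−20=2.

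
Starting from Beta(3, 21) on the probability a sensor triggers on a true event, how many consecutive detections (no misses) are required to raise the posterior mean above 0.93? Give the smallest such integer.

After k detections and 0 misses the posterior is Beta(3+k, 21), with mean (3+k)/(3+21+k).
Set (3+k)/(24+k) > 0.93 and solve: k > (0.93·24 − 3)/(1 − 0.93) = 276.000.
The smallest integer exceeding 276.000 is 277, and checking k=277: (280)/(301) = 0.9302 > 0.93.

k = 277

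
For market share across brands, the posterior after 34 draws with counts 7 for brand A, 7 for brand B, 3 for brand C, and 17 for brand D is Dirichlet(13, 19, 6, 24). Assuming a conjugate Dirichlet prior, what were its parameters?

For a Dirichlet(α) prior with multinomial counts c, the posterior is Dirichlet(α + c) componentwise.
Subtract each count from the matching posterior parameter: 13−7=6, 19−7=12, 6−3=3, 24−17=7.

Dirichlet(6, 12, 3, 7)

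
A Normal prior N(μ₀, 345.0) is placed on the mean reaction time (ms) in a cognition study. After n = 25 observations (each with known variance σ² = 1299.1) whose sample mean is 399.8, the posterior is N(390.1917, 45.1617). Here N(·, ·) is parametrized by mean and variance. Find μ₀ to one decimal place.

μ₀ = 326.4

The posterior mean is a precision-weighted average: μ_n = (τ₀μ₀ + τ_data·x̄)/(τ₀+τ_data), with τ₀=1/σ₀² and τ_data=n/σ².
Here τ₀ = 1/345.0 = 0.002899 and τ_data = 25/1299.1 = 0.019244, so τ_n = 0.022143.
Rearranging for μ₀: μ₀ = (μ_n·τ_n − τ_data·x̄)/τ₀ = (390.1917·0.022143 − 0.019244·399.8) / 0.002899 = 0.946264/0.002899 ≈ 326.4.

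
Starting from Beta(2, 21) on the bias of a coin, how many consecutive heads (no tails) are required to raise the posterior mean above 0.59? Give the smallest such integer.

After k heads and 0 tails the posterior is Beta(2+k, 21), with mean (2+k)/(2+21+k).
Set (2+k)/(23+k) > 0.59 and solve: k > (0.59·23 − 2)/(1 − 0.59) = 28.220.
The smallest integer exceeding 28.220 is 29.

k = 29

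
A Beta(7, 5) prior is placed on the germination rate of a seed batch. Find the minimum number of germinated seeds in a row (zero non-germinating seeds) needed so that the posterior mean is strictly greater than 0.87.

k = 27

After k germinated seeds and 0 non-germinating seeds the posterior is Beta(7+k, 5), with mean (7+k)/(7+5+k).
Set (7+k)/(12+k) > 0.87 and solve: k > (0.87·12 − 7)/(1 − 0.87) = 26.462.
The smallest integer exceeding 26.462 is 27, and checking k=27: (34)/(39) = 0.8718 > 0.87.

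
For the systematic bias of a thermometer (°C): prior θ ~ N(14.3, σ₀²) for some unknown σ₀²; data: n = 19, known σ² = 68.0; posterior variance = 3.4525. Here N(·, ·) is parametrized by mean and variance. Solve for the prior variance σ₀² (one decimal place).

For the Normal–Normal model with known σ², precisions add: τ_n = τ₀ + n/σ².
So 1/σ₀² = 1/3.4525 − 19/68.0 = 0.289645 − 0.279412 = 0.010233.
Hence σ₀² = 1/0.010233 ≈ 97.7.

σ₀² = 97.7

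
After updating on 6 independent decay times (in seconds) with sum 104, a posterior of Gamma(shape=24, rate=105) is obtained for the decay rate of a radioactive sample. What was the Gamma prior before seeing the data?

Gamma(shape=18, rate=1)

For an exponential likelihood with a Gamma(α, β) prior on the rate, n observations with total T give posterior Gamma(α+n, β+T).
So α = 24 − 6 = 18 and β = 105 − 104 = 1.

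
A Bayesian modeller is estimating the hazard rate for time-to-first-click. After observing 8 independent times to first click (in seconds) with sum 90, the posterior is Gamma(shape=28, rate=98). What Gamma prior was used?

Gamma(shape=20, rate=8)

Gamma–exponential conjugacy: posterior shape = α + n, posterior rate = β + Σtᵢ.
So α = 28 − 8 = 20 and β = 98 − 90 = 8.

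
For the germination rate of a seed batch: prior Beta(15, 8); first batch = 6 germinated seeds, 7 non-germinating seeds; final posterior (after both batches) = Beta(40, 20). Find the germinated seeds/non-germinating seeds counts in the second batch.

Sequential conjugate updates are equivalent to a single update on the pooled data, so total successes = posterior α − prior α and total failures = posterior β − prior β.
Total across both batches: 40−15=25 germinated seeds, 20−8=12 non-germinating seeds.
Subtract the first batch: 25−6=19 germinated seeds and 12−7=5 non-germinating seeds.

19 germinated seeds and 5 non-germinating seeds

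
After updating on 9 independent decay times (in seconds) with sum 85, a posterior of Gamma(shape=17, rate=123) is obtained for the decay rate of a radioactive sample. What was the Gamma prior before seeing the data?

Gamma–exponential conjugacy: posterior shape = α + n, posterior rate = β + Σtᵢ.
So α = 17 − 9 = 8 and β = 123 − 85 = 38.

Gamma(shape=8, rate=38)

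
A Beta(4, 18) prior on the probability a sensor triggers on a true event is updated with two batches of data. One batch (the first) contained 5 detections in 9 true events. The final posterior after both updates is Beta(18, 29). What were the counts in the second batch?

9 detections and 7 misses

Because Beta–binomial updating is additive in the counts, the combined data contributed (α_post−α_prior, β_post−β_prior) successes and failures.
Total across both batches: 18−4=14 detections, 29−18=11 misses.
Subtract the first batch: 14−5=9 detections and 11−4=7 misses.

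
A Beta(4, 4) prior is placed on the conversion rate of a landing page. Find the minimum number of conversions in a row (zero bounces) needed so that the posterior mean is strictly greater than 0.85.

After k conversions and 0 bounces the posterior is Beta(4+k, 4), with mean (4+k)/(4+4+k).
Set (4+k)/(8+k) > 0.85 and solve: k > (0.85·8 − 4)/(1 − 0.85) = 18.667.
The smallest integer exceeding 18.667 is 19, and checking k=19: (23)/(27) = 0.8519 > 0.85.

k = 19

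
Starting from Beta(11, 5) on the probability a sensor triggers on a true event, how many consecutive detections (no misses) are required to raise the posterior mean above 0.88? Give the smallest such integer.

After k detections and 0 misses the posterior is Beta(11+k, 5), with mean (11+k)/(11+5+k).
Set (11+k)/(16+k) > 0.88 and solve: k > (0.88·16 − 11)/(1 − 0.88) = 25.667.
The smallest integer exceeding 25.667 is 26, and checking k=26: (37)/(42) = 0.8810 > 0.88.

k = 26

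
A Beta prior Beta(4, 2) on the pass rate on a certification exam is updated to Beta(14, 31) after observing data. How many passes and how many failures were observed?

10 passes and 29 failures

Under Beta–binomial conjugacy the posterior parameters are (α+s, β+f).
So s = 14 − 4 = 10 and f = 31 − 2 = 29.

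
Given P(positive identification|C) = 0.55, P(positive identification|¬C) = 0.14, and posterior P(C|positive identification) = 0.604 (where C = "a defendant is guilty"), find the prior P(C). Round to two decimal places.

Bayes' rule in odds form gives O(C|E) = O(C)·[P(E|C)/P(E|¬C)], hence O(C) = O(C|E)/LR.
Posterior odds = 0.604/(1−0.604) = 1.5253. LR = 0.55/0.14 = 3.9286.
Prior odds = 1.5253/3.9286 = 0.3883, so P(C) = 0.3883/(1+0.3883) ≈ 0.28.

P(C) = 0.28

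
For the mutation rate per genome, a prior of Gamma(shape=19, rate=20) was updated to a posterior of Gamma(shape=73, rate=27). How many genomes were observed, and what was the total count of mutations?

A Gamma(α, β) prior (rate parametrization) on a Poisson rate with n observations summing to S gives posterior Gamma(α+S, β+n).
Matching: Σxᵢ = 73 − 19 = 54 and n = 27 − 20 = 7.

n = 7 genomes with total 54 mutations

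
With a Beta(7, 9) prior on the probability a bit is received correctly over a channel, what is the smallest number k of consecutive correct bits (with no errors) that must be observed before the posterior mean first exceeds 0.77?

After k correct bits and 0 errors the posterior is Beta(7+k, 9), with mean (7+k)/(7+9+k).
Set (7+k)/(16+k) > 0.77 and solve: k > (0.77·16 − 7)/(1 − 0.77) = 23.130.
The smallest integer exceeding 23.130 is 24, and checking k=24: (31)/(40) = 0.7750 > 0.77.

k = 24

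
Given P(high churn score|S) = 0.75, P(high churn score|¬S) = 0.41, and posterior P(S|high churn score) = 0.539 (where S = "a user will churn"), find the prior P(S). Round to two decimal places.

P(S) = 0.39

In odds form, posterior odds = prior odds × likelihood ratio, so prior odds = posterior odds ÷ LR.
Posterior odds = 0.539/(1−0.539) = 1.1692. LR = 0.75/0.41 = 1.8293.
Prior odds = 1.1692/1.8293 = 0.6392, so P(S) = 0.6392/(1+0.6392) ≈ 0.39.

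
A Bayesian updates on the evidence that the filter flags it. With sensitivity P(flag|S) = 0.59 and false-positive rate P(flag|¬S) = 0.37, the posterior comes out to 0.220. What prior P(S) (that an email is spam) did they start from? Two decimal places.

In odds form, posterior odds = prior odds × likelihood ratio, so prior odds = posterior odds ÷ LR.
Posterior odds = 0.220/(1−0.220) = 0.2821. LR = 0.59/0.37 = 1.5946.
Prior odds = 0.2821/1.5946 = 0.1769, so P(S) = 0.1769/(1+0.1769) ≈ 0.15.

P(S) = 0.15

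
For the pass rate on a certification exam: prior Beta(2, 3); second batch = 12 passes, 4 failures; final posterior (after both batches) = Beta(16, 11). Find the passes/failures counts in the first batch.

Because Beta–binomial updating is additive in the counts, the combined data contributed (α_post−α_prior, β_post−β_prior) successes and failures.
Total across both batches: 16−2=14 passes, 11−3=8 failures.
Subtract the second batch: 14−12=2 passes and 8−4=4 failures.

2 passes and 4 failures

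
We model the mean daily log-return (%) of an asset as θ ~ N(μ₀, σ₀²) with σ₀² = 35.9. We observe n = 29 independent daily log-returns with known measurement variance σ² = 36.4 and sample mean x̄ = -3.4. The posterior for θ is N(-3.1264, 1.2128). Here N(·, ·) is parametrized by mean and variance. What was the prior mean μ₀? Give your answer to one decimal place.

μ₀ = 4.7

The posterior mean is a precision-weighted average: μ_n = (τ₀μ₀ + τ_data·x̄)/(τ₀+τ_data), with τ₀=1/σ₀² and τ_data=n/σ².
Here τ₀ = 1/35.9 = 0.027855 and τ_data = 29/36.4 = 0.796703, so τ_n = 0.824558.
Rearranging for μ₀: μ₀ = (μ_n·τ_n − τ_data·x̄)/τ₀ = (-3.1264·0.824558 − 0.796703·-3.4) / 0.027855 = 0.130892/0.027855 ≈ 4.7.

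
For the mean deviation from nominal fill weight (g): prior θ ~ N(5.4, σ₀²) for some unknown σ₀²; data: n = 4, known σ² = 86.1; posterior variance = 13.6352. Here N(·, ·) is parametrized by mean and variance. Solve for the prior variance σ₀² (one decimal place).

Posterior precision equals prior precision plus data precision: 1/σ_n² = 1/σ₀² + n/σ².
So 1/σ₀² = 1/13.6352 − 4/86.1 = 0.073340 − 0.046458 = 0.026882.
Hence σ₀² = 1/0.026882 ≈ 37.2.

σ₀² = 37.2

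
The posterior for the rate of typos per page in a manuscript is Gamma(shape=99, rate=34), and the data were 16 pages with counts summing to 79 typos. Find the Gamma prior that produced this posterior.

Gamma(shape=20, rate=18)

Gamma–Poisson conjugacy: posterior shape = α + Σxᵢ, posterior rate = β + n.
So α = 99 − 79 = 20 and β = 34 − 16 = 18.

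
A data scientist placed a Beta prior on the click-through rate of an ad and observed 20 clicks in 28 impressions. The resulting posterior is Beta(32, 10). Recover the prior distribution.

Under Beta–binomial conjugacy the posterior parameters are (a+s, b+f).
Subtract the data counts: 32−20=12, 10−8=2.

Beta(12, 2)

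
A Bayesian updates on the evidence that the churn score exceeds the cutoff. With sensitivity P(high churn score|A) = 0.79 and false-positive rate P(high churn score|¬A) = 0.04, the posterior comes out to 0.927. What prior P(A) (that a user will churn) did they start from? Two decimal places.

Bayes' rule in odds form gives O(A|E) = O(A)·[P(E|A)/P(E|¬A)], hence O(A) = O(A|E)/LR.
Posterior odds = 0.927/(1−0.927) = 12.6986. LR = 0.79/0.04 = 19.7500.
Prior odds = 12.6986/19.7500 = 0.6430, so P(A) = 0.6430/(1+0.6430) ≈ 0.39.

P(A) = 0.39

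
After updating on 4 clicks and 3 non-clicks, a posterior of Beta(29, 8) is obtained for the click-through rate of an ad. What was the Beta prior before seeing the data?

Beta(25, 5)

A Beta(a, b) prior with s successes and f failures in binomial data gives a Beta(a+s, b+f) posterior.
Subtract the data counts: 29−4=25, 8−3=5.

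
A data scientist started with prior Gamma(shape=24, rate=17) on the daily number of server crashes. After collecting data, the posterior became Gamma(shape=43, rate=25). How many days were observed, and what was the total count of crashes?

Gamma–Poisson conjugacy: posterior shape = α + Σxᵢ, posterior rate = β + n.
Matching: Σxᵢ = 43 − 24 = 19 and n = 25 − 17 = 8.

n = 8 days with total 19 crashes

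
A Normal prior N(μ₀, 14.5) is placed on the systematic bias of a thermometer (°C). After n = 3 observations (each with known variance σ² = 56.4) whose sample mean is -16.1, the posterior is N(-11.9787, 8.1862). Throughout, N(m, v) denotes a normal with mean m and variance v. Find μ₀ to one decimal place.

μ₀ = -8.8

With known observation variance, the Normal–Normal posterior has precision τ_n = τ₀ + n/σ² and mean μ_n = (τ₀μ₀ + (n/σ²)x̄)/τ_n.
Here τ₀ = 1/14.5 = 0.068966 and τ_data = 3/56.4 = 0.053191, so τ_n = 0.122157.
Rearranging for μ₀: μ₀ = (μ_n·τ_n − τ_data·x̄)/τ₀ = (-11.9787·0.122157 − 0.053191·-16.1) / 0.068966 = -0.606907/0.068966 ≈ -8.8.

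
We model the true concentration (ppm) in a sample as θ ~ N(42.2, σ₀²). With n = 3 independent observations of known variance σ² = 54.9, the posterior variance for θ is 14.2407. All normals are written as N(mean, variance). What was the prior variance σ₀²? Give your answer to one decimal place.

σ₀² = 64.2

For the Normal–Normal model with known σ², precisions add: τ_n = τ₀ + n/σ².
So 1/σ₀² = 1/14.2407 − 3/54.9 = 0.070221 − 0.054645 = 0.015576.
Hence σ₀² = 1/0.015576 ≈ 64.2.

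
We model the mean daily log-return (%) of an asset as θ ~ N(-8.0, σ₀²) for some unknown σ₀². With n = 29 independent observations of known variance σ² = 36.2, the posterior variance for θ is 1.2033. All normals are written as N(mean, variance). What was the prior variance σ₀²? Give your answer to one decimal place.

σ₀² = 33.4

Posterior precision equals prior precision plus data precision: 1/σ_n² = 1/σ₀² + n/σ².
So 1/σ₀² = 1/1.2033 − 29/36.2 = 0.831048 − 0.801105 = 0.029943.
Hence σ₀² = 1/0.029943 ≈ 33.4.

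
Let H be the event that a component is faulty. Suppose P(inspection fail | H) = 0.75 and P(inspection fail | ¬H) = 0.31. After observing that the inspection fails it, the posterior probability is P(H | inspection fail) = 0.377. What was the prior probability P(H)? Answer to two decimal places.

In odds form, posterior odds = prior odds × likelihood ratio, so prior odds = posterior odds ÷ LR.
Posterior odds = 0.377/(1−0.377) = 0.6051. LR = 0.75/0.31 = 2.4194.
Prior odds = 0.6051/2.4194 = 0.2501, so P(H) = 0.2501/(1+0.2501) ≈ 0.20.

P(H) = 0.20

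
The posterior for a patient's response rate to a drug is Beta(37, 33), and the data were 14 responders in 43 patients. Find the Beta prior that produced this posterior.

A Beta(α, β) prior with s successes and f failures in binomial data gives a Beta(α+s, β+f) posterior.
Subtract the data counts: 37−14=23, 33−29=4.

Beta(23, 4)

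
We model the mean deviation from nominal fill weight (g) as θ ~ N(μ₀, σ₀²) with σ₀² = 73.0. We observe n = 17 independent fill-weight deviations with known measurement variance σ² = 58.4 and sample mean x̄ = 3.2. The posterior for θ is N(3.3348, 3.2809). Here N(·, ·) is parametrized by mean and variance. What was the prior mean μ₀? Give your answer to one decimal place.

μ₀ = 6.2

With known observation variance, the Normal–Normal posterior has precision τ_n = τ₀ + n/σ² and mean μ_n = (τ₀μ₀ + (n/σ²)x̄)/τ_n.
Here τ₀ = 1/73.0 = 0.013699 and τ_data = 17/58.4 = 0.291096, so τ_n = 0.304795.
Rearranging for μ₀: μ₀ = (μ_n·τ_n − τ_data·x̄)/τ₀ = (3.3348·0.304795 − 0.291096·3.2) / 0.013699 = 0.084923/0.013699 ≈ 6.2.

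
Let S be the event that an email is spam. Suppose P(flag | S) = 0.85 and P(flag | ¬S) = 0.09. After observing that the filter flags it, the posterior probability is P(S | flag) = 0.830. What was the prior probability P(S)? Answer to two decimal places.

P(S) = 0.34

In odds form, posterior odds = prior odds × likelihood ratio, so prior odds = posterior odds ÷ LR.
Posterior odds = 0.830/(1−0.830) = 4.8824. LR = 0.85/0.09 = 9.4444.
Prior odds = 4.8824/9.4444 = 0.5170, so P(S) = 0.5170/(1+0.5170) ≈ 0.34.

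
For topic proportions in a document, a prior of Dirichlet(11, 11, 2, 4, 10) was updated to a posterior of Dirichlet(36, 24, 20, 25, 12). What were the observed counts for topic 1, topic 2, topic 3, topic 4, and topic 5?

counts (25, 13, 18, 21, 2)

For a Dirichlet(α) prior with multinomial counts c, the posterior is Dirichlet(α + c) componentwise.
Counts are posterior − prior componentwise: 36−11=25, 24−11=13, 20−2=18, 25−4=21, 12−10=2.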